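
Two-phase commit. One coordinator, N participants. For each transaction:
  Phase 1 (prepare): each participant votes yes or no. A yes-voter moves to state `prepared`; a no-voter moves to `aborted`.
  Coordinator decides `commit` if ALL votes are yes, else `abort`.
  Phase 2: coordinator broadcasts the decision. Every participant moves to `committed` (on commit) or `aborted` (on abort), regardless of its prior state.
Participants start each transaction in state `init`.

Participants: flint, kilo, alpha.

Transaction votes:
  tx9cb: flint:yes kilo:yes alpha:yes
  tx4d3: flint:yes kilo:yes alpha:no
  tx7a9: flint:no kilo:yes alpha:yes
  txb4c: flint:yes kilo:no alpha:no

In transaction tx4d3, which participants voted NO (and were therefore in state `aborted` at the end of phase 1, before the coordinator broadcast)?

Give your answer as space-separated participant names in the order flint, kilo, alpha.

Answer: alpha

Derivation:
Txn tx4d3 phase 1: flint yes -> prepared; kilo yes -> prepared; alpha no -> aborted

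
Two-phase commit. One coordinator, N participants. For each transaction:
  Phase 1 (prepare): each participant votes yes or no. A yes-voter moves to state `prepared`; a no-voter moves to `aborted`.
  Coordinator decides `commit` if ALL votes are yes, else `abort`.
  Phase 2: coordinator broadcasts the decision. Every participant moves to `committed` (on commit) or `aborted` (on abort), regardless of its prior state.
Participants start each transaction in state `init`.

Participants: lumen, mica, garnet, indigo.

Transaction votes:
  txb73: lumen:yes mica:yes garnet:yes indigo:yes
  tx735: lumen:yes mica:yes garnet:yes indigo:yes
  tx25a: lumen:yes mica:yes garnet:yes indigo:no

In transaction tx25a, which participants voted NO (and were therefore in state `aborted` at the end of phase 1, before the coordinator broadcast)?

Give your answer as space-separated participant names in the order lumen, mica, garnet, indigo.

Txn tx25a phase 1: lumen yes -> prepared; mica yes -> prepared; garnet yes -> prepared; indigo no -> aborted

Answer: indigo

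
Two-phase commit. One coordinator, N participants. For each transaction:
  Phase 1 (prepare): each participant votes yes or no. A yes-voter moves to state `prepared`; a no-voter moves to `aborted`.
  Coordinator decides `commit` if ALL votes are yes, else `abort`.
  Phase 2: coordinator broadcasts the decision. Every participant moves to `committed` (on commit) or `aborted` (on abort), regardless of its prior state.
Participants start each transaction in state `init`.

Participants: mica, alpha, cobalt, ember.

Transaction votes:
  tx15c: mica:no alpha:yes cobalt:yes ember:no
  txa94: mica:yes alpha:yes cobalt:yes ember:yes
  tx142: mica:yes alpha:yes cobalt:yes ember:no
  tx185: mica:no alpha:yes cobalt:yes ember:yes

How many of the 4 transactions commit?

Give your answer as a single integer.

tx15c: no from mica, ember -> abort (commits=0)
txa94: all yes -> commit (commits=1)
tx142: no from ember -> abort (commits=1)
tx185: no from mica -> abort (commits=1)

Answer: 1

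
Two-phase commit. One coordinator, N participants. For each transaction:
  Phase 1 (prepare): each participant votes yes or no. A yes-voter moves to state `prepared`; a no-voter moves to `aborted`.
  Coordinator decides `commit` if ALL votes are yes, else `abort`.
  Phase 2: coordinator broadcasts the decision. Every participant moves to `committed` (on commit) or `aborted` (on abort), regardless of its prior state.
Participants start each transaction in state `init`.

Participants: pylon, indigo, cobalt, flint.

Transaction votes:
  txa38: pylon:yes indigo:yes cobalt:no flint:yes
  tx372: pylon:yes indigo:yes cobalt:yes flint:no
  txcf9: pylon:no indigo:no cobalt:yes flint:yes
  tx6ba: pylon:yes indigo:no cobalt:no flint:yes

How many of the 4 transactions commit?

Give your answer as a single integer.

Answer: 0

Derivation:
txa38: no from cobalt -> abort (commits=0)
tx372: no from flint -> abort (commits=0)
txcf9: no from pylon, indigo -> abort (commits=0)
tx6ba: no from indigo, cobalt -> abort (commits=0)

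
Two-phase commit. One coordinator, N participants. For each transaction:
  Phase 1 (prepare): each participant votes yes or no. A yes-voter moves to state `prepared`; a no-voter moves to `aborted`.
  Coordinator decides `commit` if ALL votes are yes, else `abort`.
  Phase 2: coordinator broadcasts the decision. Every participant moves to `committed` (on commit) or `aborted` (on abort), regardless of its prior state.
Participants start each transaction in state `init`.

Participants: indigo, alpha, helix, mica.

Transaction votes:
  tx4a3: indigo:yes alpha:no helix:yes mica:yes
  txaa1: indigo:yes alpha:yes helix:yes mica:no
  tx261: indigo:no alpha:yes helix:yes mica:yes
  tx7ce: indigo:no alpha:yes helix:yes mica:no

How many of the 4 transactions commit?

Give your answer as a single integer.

tx4a3: no from alpha -> abort (commits=0)
txaa1: no from mica -> abort (commits=0)
tx261: no from indigo -> abort (commits=0)
tx7ce: no from indigo, mica -> abort (commits=0)

Answer: 0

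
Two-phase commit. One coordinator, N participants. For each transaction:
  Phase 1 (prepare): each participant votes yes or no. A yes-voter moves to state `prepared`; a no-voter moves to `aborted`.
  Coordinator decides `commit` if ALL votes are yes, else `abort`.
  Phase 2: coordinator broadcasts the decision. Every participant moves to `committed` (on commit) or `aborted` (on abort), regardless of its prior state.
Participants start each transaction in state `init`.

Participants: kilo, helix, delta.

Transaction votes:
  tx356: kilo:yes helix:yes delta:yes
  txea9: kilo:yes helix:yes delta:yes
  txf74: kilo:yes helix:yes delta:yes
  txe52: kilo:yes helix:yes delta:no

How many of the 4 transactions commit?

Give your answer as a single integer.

tx356: all yes -> commit (commits=1)
txea9: all yes -> commit (commits=2)
txf74: all yes -> commit (commits=3)
txe52: no from delta -> abort (commits=3)

Answer: 3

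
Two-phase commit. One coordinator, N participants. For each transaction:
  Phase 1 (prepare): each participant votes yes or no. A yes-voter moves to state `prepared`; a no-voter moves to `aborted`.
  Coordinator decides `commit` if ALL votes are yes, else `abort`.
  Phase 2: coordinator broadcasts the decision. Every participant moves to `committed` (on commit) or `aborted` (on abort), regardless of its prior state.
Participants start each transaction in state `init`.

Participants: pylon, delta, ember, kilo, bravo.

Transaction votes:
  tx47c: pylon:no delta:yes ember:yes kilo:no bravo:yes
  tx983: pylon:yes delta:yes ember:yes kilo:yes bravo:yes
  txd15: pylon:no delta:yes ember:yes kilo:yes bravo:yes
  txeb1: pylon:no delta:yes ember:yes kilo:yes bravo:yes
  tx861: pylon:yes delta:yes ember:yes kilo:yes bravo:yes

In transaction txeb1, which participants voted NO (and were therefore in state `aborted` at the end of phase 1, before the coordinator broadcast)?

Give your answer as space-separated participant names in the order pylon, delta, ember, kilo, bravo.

Answer: pylon

Derivation:
Txn txeb1 phase 1: pylon no -> aborted; delta yes -> prepared; ember yes -> prepared; kilo yes -> prepared; bravo yes -> prepared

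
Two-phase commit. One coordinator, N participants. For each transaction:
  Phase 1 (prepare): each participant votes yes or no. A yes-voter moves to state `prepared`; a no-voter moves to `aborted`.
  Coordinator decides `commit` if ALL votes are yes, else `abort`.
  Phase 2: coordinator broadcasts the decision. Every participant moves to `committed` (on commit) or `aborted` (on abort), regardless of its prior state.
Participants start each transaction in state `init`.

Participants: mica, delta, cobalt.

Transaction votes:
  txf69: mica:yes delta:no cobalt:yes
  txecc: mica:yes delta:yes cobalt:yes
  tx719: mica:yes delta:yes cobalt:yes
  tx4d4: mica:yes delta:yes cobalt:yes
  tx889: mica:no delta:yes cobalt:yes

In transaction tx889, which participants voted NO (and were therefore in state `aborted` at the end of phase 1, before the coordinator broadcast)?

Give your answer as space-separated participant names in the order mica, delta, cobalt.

Answer: mica

Derivation:
Txn tx889 phase 1: mica no -> aborted; delta yes -> prepared; cobalt yes -> prepared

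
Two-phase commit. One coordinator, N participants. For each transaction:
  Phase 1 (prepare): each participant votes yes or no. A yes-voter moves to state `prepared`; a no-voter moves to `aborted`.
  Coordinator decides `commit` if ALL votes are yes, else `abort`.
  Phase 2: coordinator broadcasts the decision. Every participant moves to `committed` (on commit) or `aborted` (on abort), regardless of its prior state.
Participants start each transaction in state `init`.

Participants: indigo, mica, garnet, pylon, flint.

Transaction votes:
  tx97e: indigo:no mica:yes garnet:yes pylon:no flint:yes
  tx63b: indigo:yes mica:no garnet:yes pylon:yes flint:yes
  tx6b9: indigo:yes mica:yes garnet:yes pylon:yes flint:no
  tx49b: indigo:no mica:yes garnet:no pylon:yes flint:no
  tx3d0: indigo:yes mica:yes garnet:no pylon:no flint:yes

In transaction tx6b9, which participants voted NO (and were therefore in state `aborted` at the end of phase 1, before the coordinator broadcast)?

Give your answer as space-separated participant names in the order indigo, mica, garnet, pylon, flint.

Answer: flint

Derivation:
Txn tx6b9 phase 1: indigo yes -> prepared; mica yes -> prepared; garnet yes -> prepared; pylon yes -> prepared; flint no -> aborted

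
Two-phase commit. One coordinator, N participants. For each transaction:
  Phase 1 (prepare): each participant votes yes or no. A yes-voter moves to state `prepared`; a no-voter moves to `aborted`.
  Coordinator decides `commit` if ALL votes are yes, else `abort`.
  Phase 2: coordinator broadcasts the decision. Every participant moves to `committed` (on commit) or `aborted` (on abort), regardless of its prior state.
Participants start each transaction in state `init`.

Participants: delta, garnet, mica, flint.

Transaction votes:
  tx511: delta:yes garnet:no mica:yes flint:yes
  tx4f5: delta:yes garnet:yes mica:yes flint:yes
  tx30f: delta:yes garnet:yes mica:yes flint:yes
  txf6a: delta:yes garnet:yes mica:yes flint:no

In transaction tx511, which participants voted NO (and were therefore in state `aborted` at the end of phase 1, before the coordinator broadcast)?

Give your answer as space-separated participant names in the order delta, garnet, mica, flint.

Txn tx511 phase 1: delta yes -> prepared; garnet no -> aborted; mica yes -> prepared; flint yes -> prepared

Answer: garnet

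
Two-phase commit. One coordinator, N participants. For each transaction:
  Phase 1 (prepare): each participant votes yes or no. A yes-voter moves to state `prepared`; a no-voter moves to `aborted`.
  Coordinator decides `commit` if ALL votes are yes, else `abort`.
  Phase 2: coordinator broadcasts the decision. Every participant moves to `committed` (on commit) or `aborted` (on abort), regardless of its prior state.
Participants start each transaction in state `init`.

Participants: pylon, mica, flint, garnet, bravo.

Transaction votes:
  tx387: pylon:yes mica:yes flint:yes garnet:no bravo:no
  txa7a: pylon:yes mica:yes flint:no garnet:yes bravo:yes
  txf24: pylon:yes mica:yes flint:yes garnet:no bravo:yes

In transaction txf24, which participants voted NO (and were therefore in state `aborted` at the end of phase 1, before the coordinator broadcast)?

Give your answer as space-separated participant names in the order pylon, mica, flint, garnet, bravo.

Txn txf24 phase 1: pylon yes -> prepared; mica yes -> prepared; flint yes -> prepared; garnet no -> aborted; bravo yes -> prepared

Answer: garnet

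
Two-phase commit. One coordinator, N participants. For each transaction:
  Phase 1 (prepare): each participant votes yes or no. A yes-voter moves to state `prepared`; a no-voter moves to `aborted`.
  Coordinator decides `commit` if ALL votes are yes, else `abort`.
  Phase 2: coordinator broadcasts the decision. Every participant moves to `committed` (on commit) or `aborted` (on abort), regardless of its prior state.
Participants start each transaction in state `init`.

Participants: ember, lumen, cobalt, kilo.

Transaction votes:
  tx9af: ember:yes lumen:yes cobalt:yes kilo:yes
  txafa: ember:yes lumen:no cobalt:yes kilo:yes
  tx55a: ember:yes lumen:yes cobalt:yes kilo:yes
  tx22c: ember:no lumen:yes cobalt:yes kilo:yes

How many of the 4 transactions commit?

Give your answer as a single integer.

tx9af: all yes -> commit (commits=1)
txafa: no from lumen -> abort (commits=1)
tx55a: all yes -> commit (commits=2)
tx22c: no from ember -> abort (commits=2)

Answer: 2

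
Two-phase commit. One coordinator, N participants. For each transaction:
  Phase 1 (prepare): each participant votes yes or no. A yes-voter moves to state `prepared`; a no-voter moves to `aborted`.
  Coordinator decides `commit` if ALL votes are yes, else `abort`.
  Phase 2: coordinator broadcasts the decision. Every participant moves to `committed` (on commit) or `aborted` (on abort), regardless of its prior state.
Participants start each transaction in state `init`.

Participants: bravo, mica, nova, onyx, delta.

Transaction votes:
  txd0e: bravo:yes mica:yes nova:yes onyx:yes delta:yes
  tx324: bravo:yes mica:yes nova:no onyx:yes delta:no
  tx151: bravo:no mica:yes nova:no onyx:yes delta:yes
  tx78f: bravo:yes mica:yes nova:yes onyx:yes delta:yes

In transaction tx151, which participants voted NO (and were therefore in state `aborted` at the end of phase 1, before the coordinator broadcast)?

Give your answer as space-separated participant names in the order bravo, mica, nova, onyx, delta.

Txn tx151 phase 1: bravo no -> aborted; mica yes -> prepared; nova no -> aborted; onyx yes -> prepared; delta yes -> prepared

Answer: bravo nova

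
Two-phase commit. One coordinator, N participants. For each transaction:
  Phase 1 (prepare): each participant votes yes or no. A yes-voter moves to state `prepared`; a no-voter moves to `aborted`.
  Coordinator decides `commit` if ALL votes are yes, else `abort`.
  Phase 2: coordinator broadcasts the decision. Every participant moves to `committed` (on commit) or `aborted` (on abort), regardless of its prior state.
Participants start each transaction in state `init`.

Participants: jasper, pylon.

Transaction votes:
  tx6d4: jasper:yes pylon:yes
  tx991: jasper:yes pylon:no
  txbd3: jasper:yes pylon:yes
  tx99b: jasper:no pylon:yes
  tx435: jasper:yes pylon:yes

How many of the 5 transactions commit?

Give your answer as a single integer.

tx6d4: all yes -> commit (commits=1)
tx991: no from pylon -> abort (commits=1)
txbd3: all yes -> commit (commits=2)
tx99b: no from jasper -> abort (commits=2)
tx435: all yes -> commit (commits=3)

Answer: 3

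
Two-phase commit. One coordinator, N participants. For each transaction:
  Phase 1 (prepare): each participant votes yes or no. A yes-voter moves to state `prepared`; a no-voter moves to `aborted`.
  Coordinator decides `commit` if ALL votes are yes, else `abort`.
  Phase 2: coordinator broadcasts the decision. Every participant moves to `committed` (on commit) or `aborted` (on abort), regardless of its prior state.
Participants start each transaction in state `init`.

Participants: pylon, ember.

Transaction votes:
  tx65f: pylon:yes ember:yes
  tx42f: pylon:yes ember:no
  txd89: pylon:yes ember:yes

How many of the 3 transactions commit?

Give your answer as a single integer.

tx65f: all yes -> commit (commits=1)
tx42f: no from ember -> abort (commits=1)
txd89: all yes -> commit (commits=2)

Answer: 2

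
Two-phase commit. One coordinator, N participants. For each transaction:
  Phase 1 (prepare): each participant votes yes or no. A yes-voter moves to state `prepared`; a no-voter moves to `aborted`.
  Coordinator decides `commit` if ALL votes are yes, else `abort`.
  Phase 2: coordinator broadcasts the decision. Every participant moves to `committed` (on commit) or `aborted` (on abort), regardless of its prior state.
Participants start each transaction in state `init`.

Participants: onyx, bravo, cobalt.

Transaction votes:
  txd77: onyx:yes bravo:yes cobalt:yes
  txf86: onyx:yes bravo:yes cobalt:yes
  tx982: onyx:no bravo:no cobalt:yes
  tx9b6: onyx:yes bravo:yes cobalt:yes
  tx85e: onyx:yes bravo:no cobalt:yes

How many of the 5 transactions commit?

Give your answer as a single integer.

txd77: all yes -> commit (commits=1)
txf86: all yes -> commit (commits=2)
tx982: no from onyx, bravo -> abort (commits=2)
tx9b6: all yes -> commit (commits=3)
tx85e: no from bravo -> abort (commits=3)

Answer: 3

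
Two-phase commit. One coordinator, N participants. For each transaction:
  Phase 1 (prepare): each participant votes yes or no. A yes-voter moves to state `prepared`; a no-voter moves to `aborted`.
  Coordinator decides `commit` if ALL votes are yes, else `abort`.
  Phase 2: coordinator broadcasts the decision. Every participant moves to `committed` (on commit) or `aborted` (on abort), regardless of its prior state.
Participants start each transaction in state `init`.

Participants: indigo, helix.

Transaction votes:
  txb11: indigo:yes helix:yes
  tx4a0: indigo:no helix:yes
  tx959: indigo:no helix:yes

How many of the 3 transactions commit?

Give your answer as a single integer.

txb11: all yes -> commit (commits=1)
tx4a0: no from indigo -> abort (commits=1)
tx959: no from indigo -> abort (commits=1)

Answer: 1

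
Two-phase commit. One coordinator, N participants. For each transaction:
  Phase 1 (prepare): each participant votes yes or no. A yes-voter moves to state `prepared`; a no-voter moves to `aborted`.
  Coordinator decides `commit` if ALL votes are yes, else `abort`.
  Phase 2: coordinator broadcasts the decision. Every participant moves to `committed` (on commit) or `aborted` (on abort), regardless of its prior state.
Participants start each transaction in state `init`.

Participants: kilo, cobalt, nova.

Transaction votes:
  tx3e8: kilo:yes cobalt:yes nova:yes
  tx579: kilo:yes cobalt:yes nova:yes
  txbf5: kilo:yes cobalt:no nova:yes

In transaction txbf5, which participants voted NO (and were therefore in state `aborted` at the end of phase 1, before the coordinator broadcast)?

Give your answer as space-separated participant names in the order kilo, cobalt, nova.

Answer: cobalt

Derivation:
Txn txbf5 phase 1: kilo yes -> prepared; cobalt no -> aborted; nova yes -> prepared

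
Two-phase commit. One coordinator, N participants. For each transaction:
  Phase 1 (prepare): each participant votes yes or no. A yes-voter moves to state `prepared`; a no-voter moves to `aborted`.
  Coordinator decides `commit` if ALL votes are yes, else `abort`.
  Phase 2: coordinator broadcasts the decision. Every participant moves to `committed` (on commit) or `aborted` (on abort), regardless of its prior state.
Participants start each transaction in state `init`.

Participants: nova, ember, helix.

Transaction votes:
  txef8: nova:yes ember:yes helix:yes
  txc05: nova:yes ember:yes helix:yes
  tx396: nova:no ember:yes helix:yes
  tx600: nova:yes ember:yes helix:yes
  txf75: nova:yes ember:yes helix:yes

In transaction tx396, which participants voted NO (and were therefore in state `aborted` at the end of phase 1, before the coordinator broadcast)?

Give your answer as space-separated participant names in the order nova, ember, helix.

Answer: nova

Derivation:
Txn tx396 phase 1: nova no -> aborted; ember yes -> prepared; helix yes -> prepared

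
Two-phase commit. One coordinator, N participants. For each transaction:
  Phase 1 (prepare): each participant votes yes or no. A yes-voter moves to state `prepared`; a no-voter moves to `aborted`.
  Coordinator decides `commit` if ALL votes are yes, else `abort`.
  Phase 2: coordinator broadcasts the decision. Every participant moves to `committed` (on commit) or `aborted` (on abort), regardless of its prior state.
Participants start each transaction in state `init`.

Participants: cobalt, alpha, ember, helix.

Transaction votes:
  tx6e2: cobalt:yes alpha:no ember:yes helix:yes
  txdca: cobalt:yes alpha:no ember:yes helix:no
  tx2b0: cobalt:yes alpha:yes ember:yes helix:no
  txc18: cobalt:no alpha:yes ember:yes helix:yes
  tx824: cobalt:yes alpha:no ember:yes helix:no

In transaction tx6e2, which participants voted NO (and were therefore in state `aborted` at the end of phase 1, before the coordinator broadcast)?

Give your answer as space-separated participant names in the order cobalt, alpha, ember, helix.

Answer: alpha

Derivation:
Txn tx6e2 phase 1: cobalt yes -> prepared; alpha no -> aborted; ember yes -> prepared; helix yes -> prepared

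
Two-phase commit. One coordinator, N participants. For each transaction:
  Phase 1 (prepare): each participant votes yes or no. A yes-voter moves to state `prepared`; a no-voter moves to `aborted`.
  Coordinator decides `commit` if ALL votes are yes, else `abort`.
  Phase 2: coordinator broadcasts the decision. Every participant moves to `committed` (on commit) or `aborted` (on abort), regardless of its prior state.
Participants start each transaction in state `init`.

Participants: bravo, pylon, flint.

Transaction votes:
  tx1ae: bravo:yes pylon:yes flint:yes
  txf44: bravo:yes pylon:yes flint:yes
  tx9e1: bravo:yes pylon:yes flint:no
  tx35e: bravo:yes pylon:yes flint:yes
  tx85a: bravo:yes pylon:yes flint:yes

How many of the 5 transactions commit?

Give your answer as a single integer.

tx1ae: all yes -> commit (commits=1)
txf44: all yes -> commit (commits=2)
tx9e1: no from flint -> abort (commits=2)
tx35e: all yes -> commit (commits=3)
tx85a: all yes -> commit (commits=4)

Answer: 4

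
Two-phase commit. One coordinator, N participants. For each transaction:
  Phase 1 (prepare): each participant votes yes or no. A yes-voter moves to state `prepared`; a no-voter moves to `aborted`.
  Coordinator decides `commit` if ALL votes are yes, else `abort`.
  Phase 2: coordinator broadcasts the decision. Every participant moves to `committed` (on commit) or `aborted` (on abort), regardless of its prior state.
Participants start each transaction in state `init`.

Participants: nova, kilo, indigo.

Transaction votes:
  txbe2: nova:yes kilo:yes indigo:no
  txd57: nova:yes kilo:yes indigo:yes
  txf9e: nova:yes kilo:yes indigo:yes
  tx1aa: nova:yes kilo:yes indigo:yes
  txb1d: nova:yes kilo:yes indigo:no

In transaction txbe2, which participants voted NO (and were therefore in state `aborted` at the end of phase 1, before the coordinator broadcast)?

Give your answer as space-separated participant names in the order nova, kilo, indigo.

Txn txbe2 phase 1: nova yes -> prepared; kilo yes -> prepared; indigo no -> aborted

Answer: indigo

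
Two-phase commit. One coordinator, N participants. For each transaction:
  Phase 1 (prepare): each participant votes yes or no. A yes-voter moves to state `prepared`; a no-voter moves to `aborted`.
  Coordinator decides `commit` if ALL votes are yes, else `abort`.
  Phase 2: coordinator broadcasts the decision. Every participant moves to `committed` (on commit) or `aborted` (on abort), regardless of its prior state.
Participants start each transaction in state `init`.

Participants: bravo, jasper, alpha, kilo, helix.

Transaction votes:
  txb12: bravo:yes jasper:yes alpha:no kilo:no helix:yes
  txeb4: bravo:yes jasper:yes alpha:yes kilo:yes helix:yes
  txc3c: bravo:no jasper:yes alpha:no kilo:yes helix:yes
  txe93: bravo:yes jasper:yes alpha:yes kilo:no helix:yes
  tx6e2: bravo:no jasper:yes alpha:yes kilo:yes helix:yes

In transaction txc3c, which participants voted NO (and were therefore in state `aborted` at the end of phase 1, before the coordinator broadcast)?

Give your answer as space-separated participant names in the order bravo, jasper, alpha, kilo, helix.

Txn txc3c phase 1: bravo no -> aborted; jasper yes -> prepared; alpha no -> aborted; kilo yes -> prepared; helix yes -> prepared

Answer: bravo alpha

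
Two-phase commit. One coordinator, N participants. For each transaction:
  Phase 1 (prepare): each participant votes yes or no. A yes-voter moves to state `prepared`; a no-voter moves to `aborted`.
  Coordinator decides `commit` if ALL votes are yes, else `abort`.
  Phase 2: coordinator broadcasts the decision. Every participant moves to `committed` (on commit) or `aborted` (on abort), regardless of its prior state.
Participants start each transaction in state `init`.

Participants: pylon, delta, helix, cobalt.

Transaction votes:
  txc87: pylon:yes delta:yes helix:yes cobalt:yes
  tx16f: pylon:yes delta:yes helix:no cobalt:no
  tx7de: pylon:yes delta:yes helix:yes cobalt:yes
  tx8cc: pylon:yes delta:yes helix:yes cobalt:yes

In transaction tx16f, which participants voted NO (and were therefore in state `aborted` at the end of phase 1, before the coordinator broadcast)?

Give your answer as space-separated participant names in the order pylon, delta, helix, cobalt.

Answer: helix cobalt

Derivation:
Txn tx16f phase 1: pylon yes -> prepared; delta yes -> prepared; helix no -> aborted; cobalt no -> aborted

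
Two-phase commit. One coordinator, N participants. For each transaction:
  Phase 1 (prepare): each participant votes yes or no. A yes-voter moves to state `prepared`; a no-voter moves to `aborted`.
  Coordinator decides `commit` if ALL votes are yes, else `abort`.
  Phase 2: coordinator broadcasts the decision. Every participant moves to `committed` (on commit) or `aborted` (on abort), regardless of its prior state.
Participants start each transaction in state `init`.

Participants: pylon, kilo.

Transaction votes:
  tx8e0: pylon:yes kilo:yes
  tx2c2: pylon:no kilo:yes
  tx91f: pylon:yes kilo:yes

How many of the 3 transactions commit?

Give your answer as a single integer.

Answer: 2

Derivation:
tx8e0: all yes -> commit (commits=1)
tx2c2: no from pylon -> abort (commits=1)
tx91f: all yes -> commit (commits=2)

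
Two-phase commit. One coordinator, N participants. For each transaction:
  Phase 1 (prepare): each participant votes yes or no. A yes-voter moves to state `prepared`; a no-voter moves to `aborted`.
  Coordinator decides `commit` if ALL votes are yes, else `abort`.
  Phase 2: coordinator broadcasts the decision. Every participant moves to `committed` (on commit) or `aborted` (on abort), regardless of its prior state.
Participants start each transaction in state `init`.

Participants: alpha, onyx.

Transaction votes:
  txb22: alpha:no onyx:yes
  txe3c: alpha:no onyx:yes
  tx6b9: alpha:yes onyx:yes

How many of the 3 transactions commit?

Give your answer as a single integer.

Answer: 1

Derivation:
txb22: no from alpha -> abort (commits=0)
txe3c: no from alpha -> abort (commits=0)
tx6b9: all yes -> commit (commits=1)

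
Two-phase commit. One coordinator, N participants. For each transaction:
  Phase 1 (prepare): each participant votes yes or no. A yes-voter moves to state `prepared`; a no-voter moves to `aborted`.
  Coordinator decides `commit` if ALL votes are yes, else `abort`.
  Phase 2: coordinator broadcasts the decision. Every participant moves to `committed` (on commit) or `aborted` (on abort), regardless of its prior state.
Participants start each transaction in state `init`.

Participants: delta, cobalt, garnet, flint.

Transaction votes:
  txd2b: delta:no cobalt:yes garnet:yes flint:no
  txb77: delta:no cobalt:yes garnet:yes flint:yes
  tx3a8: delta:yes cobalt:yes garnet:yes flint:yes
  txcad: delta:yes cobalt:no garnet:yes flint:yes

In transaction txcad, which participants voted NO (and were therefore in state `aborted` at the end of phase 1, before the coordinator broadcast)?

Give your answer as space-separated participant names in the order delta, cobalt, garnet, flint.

Answer: cobalt

Derivation:
Txn txcad phase 1: delta yes -> prepared; cobalt no -> aborted; garnet yes -> prepared; flint yes -> prepared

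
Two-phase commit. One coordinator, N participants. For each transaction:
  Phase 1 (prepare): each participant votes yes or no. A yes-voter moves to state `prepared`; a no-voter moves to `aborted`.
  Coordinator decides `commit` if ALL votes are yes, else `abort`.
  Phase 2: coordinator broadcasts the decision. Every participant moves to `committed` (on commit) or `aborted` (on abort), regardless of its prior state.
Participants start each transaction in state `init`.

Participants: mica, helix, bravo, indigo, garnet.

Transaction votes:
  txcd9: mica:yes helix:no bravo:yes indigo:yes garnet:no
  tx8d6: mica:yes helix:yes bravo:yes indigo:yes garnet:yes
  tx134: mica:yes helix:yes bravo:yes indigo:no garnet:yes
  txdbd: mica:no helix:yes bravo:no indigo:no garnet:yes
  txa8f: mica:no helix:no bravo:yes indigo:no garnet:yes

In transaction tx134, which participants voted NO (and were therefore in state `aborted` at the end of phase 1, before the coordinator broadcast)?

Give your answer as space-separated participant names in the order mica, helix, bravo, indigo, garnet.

Answer: indigo

Derivation:
Txn tx134 phase 1: mica yes -> prepared; helix yes -> prepared; bravo yes -> prepared; indigo no -> aborted; garnet yes -> prepared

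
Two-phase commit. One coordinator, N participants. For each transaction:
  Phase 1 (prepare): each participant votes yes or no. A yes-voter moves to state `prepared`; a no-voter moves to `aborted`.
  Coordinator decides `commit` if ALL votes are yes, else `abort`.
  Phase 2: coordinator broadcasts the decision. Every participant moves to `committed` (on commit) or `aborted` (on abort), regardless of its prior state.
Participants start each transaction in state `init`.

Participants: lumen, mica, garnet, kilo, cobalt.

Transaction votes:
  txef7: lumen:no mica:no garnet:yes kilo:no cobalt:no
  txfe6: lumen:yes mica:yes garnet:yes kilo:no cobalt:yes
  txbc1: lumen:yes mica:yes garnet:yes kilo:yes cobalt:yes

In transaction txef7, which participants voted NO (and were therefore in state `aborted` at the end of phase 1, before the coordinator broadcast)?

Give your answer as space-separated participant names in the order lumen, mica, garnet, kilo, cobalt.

Txn txef7 phase 1: lumen no -> aborted; mica no -> aborted; garnet yes -> prepared; kilo no -> aborted; cobalt no -> aborted

Answer: lumen mica kilo cobalt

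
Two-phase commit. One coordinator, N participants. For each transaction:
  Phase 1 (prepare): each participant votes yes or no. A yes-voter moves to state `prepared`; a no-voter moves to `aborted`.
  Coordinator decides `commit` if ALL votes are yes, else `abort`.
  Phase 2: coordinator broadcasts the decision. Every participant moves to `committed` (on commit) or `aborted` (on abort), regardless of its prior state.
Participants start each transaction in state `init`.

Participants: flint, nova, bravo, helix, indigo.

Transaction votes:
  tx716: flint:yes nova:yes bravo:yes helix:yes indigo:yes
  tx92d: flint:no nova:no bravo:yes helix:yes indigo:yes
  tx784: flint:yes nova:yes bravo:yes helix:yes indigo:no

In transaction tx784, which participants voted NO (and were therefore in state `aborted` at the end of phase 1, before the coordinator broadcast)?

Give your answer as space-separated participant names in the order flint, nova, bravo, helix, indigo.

Answer: indigo

Derivation:
Txn tx784 phase 1: flint yes -> prepared; nova yes -> prepared; bravo yes -> prepared; helix yes -> prepared; indigo no -> aborted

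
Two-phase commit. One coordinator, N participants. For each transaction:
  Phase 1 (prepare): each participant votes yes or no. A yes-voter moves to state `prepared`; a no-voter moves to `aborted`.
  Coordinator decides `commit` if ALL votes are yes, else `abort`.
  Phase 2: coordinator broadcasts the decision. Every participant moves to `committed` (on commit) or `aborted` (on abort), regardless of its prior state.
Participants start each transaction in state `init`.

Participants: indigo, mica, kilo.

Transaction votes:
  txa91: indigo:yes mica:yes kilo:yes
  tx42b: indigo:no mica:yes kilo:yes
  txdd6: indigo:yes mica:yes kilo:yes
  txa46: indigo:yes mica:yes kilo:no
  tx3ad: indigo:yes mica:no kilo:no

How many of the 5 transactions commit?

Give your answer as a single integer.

Answer: 2

Derivation:
txa91: all yes -> commit (commits=1)
tx42b: no from indigo -> abort (commits=1)
txdd6: all yes -> commit (commits=2)
txa46: no from kilo -> abort (commits=2)
tx3ad: no from mica, kilo -> abort (commits=2)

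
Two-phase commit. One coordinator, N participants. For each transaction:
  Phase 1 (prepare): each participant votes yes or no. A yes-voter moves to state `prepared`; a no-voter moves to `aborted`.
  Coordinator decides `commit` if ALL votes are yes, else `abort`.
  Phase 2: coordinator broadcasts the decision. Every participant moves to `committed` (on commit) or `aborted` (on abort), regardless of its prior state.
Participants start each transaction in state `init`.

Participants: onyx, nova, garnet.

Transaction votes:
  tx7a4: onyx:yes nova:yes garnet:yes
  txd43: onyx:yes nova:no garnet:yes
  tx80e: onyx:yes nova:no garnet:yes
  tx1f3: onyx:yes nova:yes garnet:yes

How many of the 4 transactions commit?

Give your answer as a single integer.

Answer: 2

Derivation:
tx7a4: all yes -> commit (commits=1)
txd43: no from nova -> abort (commits=1)
tx80e: no from nova -> abort (commits=1)
tx1f3: all yes -> commit (commits=2)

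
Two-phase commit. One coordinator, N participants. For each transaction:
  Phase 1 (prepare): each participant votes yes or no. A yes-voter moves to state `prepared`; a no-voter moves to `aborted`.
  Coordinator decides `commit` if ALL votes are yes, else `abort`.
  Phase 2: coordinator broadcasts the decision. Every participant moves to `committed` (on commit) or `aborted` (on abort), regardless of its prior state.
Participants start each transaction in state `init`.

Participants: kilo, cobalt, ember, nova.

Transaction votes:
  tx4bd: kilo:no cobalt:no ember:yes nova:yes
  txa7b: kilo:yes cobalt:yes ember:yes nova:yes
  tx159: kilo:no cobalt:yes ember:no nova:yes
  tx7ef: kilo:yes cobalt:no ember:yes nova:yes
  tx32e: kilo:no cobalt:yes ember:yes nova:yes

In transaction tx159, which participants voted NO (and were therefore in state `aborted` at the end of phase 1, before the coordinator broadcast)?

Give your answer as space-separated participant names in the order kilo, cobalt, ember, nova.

Answer: kilo ember

Derivation:
Txn tx159 phase 1: kilo no -> aborted; cobalt yes -> prepared; ember no -> aborted; nova yes -> prepared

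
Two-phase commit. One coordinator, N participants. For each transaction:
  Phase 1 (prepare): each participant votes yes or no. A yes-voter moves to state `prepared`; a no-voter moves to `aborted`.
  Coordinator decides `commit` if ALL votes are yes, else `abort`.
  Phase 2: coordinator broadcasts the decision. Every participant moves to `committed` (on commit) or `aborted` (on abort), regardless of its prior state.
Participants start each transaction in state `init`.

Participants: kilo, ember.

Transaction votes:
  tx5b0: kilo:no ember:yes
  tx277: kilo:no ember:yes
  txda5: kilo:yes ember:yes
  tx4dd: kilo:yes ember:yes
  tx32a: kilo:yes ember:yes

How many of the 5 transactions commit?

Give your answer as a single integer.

tx5b0: no from kilo -> abort (commits=0)
tx277: no from kilo -> abort (commits=0)
txda5: all yes -> commit (commits=1)
tx4dd: all yes -> commit (commits=2)
tx32a: all yes -> commit (commits=3)

Answer: 3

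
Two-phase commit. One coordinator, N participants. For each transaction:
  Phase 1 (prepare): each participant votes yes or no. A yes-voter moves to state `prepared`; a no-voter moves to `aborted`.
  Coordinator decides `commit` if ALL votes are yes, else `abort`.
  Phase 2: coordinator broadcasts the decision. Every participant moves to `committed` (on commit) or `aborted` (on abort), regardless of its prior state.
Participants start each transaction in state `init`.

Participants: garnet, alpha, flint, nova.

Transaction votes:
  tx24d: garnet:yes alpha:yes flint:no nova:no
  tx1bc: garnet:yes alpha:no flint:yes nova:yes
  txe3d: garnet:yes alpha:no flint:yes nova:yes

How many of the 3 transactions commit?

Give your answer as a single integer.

tx24d: no from flint, nova -> abort (commits=0)
tx1bc: no from alpha -> abort (commits=0)
txe3d: no from alpha -> abort (commits=0)

Answer: 0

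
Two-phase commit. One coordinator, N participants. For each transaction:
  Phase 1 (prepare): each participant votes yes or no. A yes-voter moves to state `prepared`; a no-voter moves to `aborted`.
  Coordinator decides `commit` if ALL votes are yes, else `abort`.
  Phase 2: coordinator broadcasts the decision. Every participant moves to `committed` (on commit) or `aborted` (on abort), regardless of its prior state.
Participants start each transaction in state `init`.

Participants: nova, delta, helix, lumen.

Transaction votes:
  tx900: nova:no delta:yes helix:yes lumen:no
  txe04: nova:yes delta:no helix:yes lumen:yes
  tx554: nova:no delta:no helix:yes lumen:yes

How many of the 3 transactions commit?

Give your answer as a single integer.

tx900: no from nova, lumen -> abort (commits=0)
txe04: no from delta -> abort (commits=0)
tx554: no from nova, delta -> abort (commits=0)

Answer: 0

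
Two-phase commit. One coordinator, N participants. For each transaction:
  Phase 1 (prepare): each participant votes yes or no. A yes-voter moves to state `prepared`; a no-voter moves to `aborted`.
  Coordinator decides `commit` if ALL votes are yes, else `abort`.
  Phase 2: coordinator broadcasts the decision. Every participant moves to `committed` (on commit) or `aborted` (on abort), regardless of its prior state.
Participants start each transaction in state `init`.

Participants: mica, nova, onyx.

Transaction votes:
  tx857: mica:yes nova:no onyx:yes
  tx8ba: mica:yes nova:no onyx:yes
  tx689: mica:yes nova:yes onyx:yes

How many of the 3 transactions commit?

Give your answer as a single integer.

tx857: no from nova -> abort (commits=0)
tx8ba: no from nova -> abort (commits=0)
tx689: all yes -> commit (commits=1)

Answer: 1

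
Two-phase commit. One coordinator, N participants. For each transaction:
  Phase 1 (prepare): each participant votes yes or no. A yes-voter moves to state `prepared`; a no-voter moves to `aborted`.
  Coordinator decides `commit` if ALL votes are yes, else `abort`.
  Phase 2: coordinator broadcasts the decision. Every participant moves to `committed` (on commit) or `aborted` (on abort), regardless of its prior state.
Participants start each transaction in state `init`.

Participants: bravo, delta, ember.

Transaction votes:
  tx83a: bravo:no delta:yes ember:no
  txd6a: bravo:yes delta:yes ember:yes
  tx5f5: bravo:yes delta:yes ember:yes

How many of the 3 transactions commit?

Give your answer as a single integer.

tx83a: no from bravo, ember -> abort (commits=0)
txd6a: all yes -> commit (commits=1)
tx5f5: all yes -> commit (commits=2)

Answer: 2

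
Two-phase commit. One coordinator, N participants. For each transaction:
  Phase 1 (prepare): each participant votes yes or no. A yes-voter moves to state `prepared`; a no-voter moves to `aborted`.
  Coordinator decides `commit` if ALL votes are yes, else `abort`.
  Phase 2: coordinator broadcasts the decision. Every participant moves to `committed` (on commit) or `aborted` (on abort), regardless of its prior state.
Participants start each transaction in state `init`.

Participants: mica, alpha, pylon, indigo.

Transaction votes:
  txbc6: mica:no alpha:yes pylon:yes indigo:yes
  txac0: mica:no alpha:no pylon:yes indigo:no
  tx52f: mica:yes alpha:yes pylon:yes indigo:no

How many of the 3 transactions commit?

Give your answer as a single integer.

Answer: 0

Derivation:
txbc6: no from mica -> abort (commits=0)
txac0: no from mica, alpha, indigo -> abort (commits=0)
tx52f: no from indigo -> abort (commits=0)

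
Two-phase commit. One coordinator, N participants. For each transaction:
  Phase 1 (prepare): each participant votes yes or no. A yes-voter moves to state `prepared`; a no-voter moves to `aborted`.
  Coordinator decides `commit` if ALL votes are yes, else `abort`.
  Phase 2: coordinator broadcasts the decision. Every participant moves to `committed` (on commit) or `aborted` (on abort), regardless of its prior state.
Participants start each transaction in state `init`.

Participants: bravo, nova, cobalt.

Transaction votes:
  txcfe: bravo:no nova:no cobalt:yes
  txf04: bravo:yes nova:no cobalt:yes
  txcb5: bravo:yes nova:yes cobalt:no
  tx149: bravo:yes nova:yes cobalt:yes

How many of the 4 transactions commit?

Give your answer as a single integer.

txcfe: no from bravo, nova -> abort (commits=0)
txf04: no from nova -> abort (commits=0)
txcb5: no from cobalt -> abort (commits=0)
tx149: all yes -> commit (commits=1)

Answer: 1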